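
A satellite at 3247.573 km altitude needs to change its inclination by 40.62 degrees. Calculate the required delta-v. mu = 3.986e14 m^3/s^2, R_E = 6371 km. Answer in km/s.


r = 9618.5730 km = 9.618573e+06 m
V = sqrt(mu/r) = 6437.4419 m/s
di = 40.62 deg = 0.7089527 rad
dV = 2*V*sin(di/2) = 2*6437.4419*sin(0.3544764)
dV = 4468.8637 m/s = 4.4689 km/s

4.4689 km/s


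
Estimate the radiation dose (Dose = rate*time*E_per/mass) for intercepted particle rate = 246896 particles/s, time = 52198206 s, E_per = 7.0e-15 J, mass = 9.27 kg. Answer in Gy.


Total energy deposited = rate * time * E_per
  = 246896 * 52198206 * 7.0e-15 = 0.0902127 J
Dose = E_total / mass = 0.0902127 / 9.27
Dose = 0.009731683 Gy

0.0097 Gy


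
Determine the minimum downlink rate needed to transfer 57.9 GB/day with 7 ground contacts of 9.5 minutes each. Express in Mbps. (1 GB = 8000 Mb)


total contact time = 7 * 9.5 * 60 = 3990.0000 s
data = 57.9 GB = 463200.0000 Mb
rate = 463200.0000 / 3990.0000 = 116.0902 Mbps

116.0902 Mbps


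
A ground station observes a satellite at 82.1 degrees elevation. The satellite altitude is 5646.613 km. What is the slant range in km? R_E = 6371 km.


h = 5646.613 km, el = 82.1 deg
d = -R_E*sin(el) + sqrt((R_E*sin(el))^2 + 2*R_E*h + h^2)
d = -6371.0000*sin(1.4329) + sqrt((6371.0000*0.9905095)^2 + 2*6371.0000*5646.613 + 5646.613^2)
d = 5675.1325 km

5675.1325 km


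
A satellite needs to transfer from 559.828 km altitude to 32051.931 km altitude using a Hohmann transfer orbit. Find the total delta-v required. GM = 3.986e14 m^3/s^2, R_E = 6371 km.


r1 = 6930.8280 km = 6.930828e+06 m
r2 = 38422.9310 km = 3.8422931e+07 m
dv1 = sqrt(mu/r1)*(sqrt(2*r2/(r1+r2)) - 1) = 2287.8096 m/s
dv2 = sqrt(mu/r2)*(1 - sqrt(2*r1/(r1+r2))) = 1440.2389 m/s
total dv = |dv1| + |dv2| = 2287.8096 + 1440.2389 = 3728.0485 m/s = 3.7280 km/s

3.7280 km/s


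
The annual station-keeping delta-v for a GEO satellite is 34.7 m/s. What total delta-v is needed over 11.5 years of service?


dV = rate * years = 34.7 * 11.5
dV = 399.0500 m/s

399.0500 m/s


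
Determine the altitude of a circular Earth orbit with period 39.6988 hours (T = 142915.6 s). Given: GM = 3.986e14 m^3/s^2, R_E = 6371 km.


T = 142915.6 s
r = (mu*T^2/(4*pi^2))^(1/3) = (3.986e14 * 142915.6^2 / (4*pi^2))^(1/3)
r = 5.9080697e+07 m = 59080.6970 km
alt = r - R_E = 59080.6970 - 6371 = 52709.6970 km

52709.6970 km


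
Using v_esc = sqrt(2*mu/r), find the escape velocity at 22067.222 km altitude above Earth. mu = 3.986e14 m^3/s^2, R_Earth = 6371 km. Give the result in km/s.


r = 6371.0 + 22067.222 = 28438.2220 km = 2.8438222e+07 m
v_esc = sqrt(2*mu/r) = sqrt(2*3.986e14 / 2.8438222e+07)
v_esc = 5294.5911 m/s = 5.2946 km/s

5.2946 km/s


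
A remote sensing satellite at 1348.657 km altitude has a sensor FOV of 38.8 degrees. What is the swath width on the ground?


FOV = 38.8 deg = 0.6771877 rad
swath = 2 * alt * tan(FOV/2) = 2 * 1348.657 * tan(0.3385939)
swath = 2 * 1348.657 * 0.3521556
swath = 949.8742 km

949.8742 km


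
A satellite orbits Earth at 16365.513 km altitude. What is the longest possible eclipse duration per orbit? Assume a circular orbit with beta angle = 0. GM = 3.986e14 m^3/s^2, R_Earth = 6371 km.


r = 22736.5130 km
T = 568.6509 min
Eclipse fraction = arcsin(R_E/r)/pi = arcsin(6371.0000/22736.5130)/pi
= arcsin(0.2802101)/pi = 0.09040413
Eclipse duration = 0.09040413 * 568.6509 = 51.4084 min

51.4084 minutes


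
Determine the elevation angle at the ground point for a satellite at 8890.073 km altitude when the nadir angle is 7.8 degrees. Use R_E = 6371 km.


r = R_E + alt = 15261.0730 km
Law of sines in the satellite / Earth-center / ground-point triangle:
  sin(nadir)/R_E = sin(90 + el)/r  =>  cos(el) = (r/R_E)*sin(nadir)
cos(el) = (15261.0730 / 6371.0000) * sin(7.8 deg) = 0.3250926
el = arccos(0.3250926) = 71.0288 deg
(Earth-central angle = 90 - nadir - el = 11.1712 deg)

71.0288 degrees


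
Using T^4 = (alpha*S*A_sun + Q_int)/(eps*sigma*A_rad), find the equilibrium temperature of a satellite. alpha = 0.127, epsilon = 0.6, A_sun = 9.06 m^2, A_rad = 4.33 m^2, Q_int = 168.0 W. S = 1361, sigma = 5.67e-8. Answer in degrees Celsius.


Numerator = alpha*S*A_sun + Q_int = 0.127*1361*9.06 + 168.0 = 1733.9938 W
Denominator = eps*sigma*A_rad = 0.6*5.67e-8*4.33 = 1.473066e-07 W/K^4
T^4 = 1.1771325e+10 K^4
T = 329.3869 K = 56.2369 C

56.2369 degrees Celsius


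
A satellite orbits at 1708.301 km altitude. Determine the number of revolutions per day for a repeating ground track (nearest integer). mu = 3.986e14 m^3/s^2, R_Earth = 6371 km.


r = 8.079301e+06 m
T = 2*pi*sqrt(r^3/mu) = 7227.2305 s = 120.4538 min
revs/day = 1440 / 120.4538 = 11.9548
Rounded: 12 revolutions per day

12 revolutions per day


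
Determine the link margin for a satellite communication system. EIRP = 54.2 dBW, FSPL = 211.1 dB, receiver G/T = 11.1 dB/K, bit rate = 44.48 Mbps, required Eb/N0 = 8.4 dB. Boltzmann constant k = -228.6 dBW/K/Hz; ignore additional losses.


C/N0 = EIRP - FSPL + G/T - k = 54.2 - 211.1 + 11.1 - (-228.6)
C/N0 = 82.8000 dB-Hz
R_b = 44.48 Mbps = 4.448e+07 bps -> 10*log10(R_b) = 76.4816 dB-Hz
Eb/N0 = C/N0 - 10*log10(R_b) = 82.8000 - 76.4816 = 6.3184 dB
Margin = Eb/N0 - Eb/N0_req = 6.3184 - 8.4 = -2.0816 dB (negative margin: link does not close)

-2.0816 dB


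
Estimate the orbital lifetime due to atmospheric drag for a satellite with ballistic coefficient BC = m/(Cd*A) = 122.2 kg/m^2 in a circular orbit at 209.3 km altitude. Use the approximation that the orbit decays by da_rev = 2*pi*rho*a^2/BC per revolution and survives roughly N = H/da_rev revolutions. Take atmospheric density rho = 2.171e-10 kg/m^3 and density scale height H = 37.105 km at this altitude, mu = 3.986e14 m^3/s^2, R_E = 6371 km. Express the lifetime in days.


a = R_E + alt = 6580.3000 km = 6.5803e+06 m
da_rev = 2*pi*rho*a^2/BC = 2*pi*2.171e-10*(6.5803e+06)^2/122.2 = 483.347942 m per revolution
N = H/da_rev = 37105.0000 m / 483.347942 m = 76.7666 revolutions
P = 2*pi*sqrt(a^3/mu) = 5312.2654 s
lifetime = N*P = 76.7666 * 5312.2654 = 407804.7916 s = 4.7200 days

4.7200 days


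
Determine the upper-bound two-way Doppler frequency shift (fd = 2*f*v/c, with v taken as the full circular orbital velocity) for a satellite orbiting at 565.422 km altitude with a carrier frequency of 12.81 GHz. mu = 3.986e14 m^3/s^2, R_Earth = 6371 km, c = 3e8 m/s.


r = 6.936422e+06 m
v = sqrt(mu/r) = 7580.5531 m/s (worst-case radial velocity)
f = 12.81 GHz = 1.281e+10 Hz
fd = 2*f*v/c = 2*1.281e+10*7580.5531/3.0e+08
fd = 647379.2339 Hz

647379.2339 Hz


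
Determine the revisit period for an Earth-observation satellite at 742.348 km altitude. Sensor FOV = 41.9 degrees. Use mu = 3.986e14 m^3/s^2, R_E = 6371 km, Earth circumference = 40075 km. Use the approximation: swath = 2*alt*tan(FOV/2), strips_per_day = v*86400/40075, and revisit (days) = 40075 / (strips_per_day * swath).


swath = 2*742.348*tan(0.3656465) = 568.4353 km
v = sqrt(mu/r) = 7485.6862 m/s = 7.4857 km/s
strips/day = v*86400/40075 = 7.4857*86400/40075 = 16.1388
coverage/day = strips * swath = 16.1388 * 568.4353 = 9173.8767 km
revisit = 40075 / 9173.8767 = 4.3684 days

4.3684 days


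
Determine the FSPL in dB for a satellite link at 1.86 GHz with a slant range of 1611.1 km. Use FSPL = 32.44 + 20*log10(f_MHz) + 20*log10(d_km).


f = 1.86 GHz = 1860.0000 MHz
d = 1611.1 km
FSPL = 32.44 + 20*log10(1860.0000) + 20*log10(1611.1)
FSPL = 32.44 + 65.3903 + 64.1424
FSPL = 161.9727 dB

161.9727 dB


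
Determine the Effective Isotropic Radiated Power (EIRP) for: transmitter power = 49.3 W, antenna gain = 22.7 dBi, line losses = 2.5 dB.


Pt = 49.3 W = 16.9285 dBW
EIRP = Pt_dBW + Gt - losses = 16.9285 + 22.7 - 2.5 = 37.1285 dBW

37.1285 dBW


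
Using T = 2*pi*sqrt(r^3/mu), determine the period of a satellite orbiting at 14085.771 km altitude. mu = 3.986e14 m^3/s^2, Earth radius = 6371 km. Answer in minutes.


r = 20456.7710 km = 2.0456771e+07 m
T = 2*pi*sqrt(r^3/mu) = 2*pi*sqrt(8.5607389e+21 / 3.986e14)
T = 29118.3557 s = 485.3059 min

485.3059 minutes


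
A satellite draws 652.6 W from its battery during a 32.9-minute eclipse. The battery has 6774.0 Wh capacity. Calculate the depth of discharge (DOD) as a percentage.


E_used = P * t / 60 = 652.6 * 32.9 / 60 = 357.8423 Wh
DOD = E_used / E_total * 100 = 357.8423 / 6774.0 * 100
DOD = 5.2826 %

5.2826 %


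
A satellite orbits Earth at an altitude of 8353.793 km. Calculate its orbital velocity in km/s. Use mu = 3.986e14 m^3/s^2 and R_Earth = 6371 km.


r = R_E + alt = 6371.0 + 8353.793 = 14724.7930 km = 1.4724793e+07 m
v = sqrt(mu/r) = sqrt(3.986e14 / 1.4724793e+07) = 5202.8829 m/s = 5.2029 km/s

5.2029 km/s


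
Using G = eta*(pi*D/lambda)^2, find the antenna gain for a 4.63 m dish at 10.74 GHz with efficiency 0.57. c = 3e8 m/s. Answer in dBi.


lambda = c/f = 3e8 / 1.074e+10 = 0.02793296 m
G = eta*(pi*D/lambda)^2 = 0.57*(pi*4.63/0.02793296)^2
G = 154561.9671 (linear)
G = 10*log10(154561.9671) = 51.8910 dBi

51.8910 dBi


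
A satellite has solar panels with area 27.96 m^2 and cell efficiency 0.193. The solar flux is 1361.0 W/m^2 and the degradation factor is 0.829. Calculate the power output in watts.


P = area * eta * S * degradation
P = 27.96 * 0.193 * 1361.0 * 0.829
P = 6088.4554 W

6088.4554 W


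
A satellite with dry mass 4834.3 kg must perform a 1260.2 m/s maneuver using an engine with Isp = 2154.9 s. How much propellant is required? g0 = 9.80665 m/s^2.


ve = Isp * g0 = 2154.9 * 9.80665 = 21132.350085 m/s
mass ratio = exp(dv/ve) = exp(1260.2/21132.350085) = 1.06144766
m_prop = m_dry * (mr - 1) = 4834.3 * (1.06144766 - 1)
m_prop = 297.0564 kg

297.0564 kg


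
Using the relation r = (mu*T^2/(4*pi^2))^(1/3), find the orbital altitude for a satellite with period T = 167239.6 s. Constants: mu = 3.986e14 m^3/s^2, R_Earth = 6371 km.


T = 167239.6 s
r = (mu*T^2/(4*pi^2))^(1/3) = (3.986e14 * 167239.6^2 / (4*pi^2))^(1/3)
r = 6.5607265e+07 m = 65607.2649 km
alt = r - R_E = 65607.2649 - 6371 = 59236.2649 km

59236.2649 km


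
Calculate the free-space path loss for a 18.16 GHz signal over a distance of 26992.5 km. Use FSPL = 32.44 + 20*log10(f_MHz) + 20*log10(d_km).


f = 18.16 GHz = 18160.0000 MHz
d = 26992.5 km
FSPL = 32.44 + 20*log10(18160.0000) + 20*log10(26992.5)
FSPL = 32.44 + 85.1823 + 88.6249
FSPL = 206.2472 dB

206.2472 dB


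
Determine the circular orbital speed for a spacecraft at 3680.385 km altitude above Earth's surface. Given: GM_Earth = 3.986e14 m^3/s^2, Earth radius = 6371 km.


r = R_E + alt = 6371.0 + 3680.385 = 10051.3850 km = 1.0051385e+07 m
v = sqrt(mu/r) = sqrt(3.986e14 / 1.0051385e+07) = 6297.3190 m/s = 6.2973 km/s

6.2973 km/s


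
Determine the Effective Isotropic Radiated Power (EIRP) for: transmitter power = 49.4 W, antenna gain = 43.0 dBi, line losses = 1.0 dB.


Pt = 49.4 W = 16.9373 dBW
EIRP = Pt_dBW + Gt - losses = 16.9373 + 43.0 - 1.0 = 58.9373 dBW

58.9373 dBW


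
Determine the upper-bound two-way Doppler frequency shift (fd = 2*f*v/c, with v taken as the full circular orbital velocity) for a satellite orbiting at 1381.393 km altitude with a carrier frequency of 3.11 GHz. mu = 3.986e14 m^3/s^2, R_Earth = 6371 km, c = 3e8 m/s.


r = 7.752393e+06 m
v = sqrt(mu/r) = 7170.5217 m/s (worst-case radial velocity)
f = 3.11 GHz = 3.11e+09 Hz
fd = 2*f*v/c = 2*3.11e+09*7170.5217/3.0e+08
fd = 148668.8174 Hz

148668.8174 Hz


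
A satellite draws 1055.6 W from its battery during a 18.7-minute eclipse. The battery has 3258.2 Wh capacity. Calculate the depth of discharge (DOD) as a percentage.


E_used = P * t / 60 = 1055.6 * 18.7 / 60 = 328.9953 Wh
DOD = E_used / E_total * 100 = 328.9953 / 3258.2 * 100
DOD = 10.0975 %

10.0975 %


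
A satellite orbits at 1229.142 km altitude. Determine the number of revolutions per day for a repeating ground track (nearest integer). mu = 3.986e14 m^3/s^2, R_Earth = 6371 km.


r = 7.600142e+06 m
T = 2*pi*sqrt(r^3/mu) = 6593.9216 s = 109.8987 min
revs/day = 1440 / 109.8987 = 13.1030
Rounded: 13 revolutions per day

13 revolutions per day


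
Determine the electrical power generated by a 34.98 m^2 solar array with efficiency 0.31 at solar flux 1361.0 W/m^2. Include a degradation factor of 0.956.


P = area * eta * S * degradation
P = 34.98 * 0.31 * 1361.0 * 0.956
P = 14109.0417 W

14109.0417 W


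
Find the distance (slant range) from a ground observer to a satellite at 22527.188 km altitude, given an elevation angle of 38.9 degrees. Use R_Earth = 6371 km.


h = 22527.188 km, el = 38.9 deg
d = -R_E*sin(el) + sqrt((R_E*sin(el))^2 + 2*R_E*h + h^2)
d = -6371.0000*sin(0.6789331) + sqrt((6371.0000*0.6279631)^2 + 2*6371.0000*22527.188 + 22527.188^2)
d = 24468.9093 km

24468.9093 km


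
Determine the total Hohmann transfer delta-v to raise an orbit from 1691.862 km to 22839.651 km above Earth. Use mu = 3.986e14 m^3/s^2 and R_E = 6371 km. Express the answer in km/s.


r1 = 8062.8620 km = 8.062862e+06 m
r2 = 29210.6510 km = 2.9210651e+07 m
dv1 = sqrt(mu/r1)*(sqrt(2*r2/(r1+r2)) - 1) = 1771.4577 m/s
dv2 = sqrt(mu/r2)*(1 - sqrt(2*r1/(r1+r2))) = 1264.2827 m/s
total dv = |dv1| + |dv2| = 1771.4577 + 1264.2827 = 3035.7404 m/s = 3.0357 km/s

3.0357 km/s


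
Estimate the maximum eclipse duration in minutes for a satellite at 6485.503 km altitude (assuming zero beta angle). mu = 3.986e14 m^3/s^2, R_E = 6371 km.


r = 12856.5030 km
T = 241.7933 min
Eclipse fraction = arcsin(R_E/r)/pi = arcsin(6371.0000/12856.5030)/pi
= arcsin(0.4955469)/pi = 0.1650323
Eclipse duration = 0.1650323 * 241.7933 = 39.9037 min

39.9037 minutes


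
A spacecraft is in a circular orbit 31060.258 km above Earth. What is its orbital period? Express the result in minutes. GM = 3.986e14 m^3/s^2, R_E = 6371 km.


r = 37431.2580 km = 3.7431258e+07 m
T = 2*pi*sqrt(r^3/mu) = 2*pi*sqrt(5.2444901e+22 / 3.986e14)
T = 72071.3830 s = 1201.1897 min

1201.1897 minutes


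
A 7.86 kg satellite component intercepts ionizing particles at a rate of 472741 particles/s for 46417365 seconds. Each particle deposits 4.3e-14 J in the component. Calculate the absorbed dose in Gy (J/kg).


Total energy deposited = rate * time * E_per
  = 472741 * 46417365 * 4.3e-14 = 0.9435658 J
Dose = E_total / mass = 0.9435658 / 7.86
Dose = 0.1200465 Gy

0.1200 Gy


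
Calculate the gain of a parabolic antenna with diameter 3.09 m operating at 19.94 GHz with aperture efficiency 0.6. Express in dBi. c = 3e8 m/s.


lambda = c/f = 3e8 / 1.994e+10 = 0.01504514 m
G = eta*(pi*D/lambda)^2 = 0.6*(pi*3.09/0.01504514)^2
G = 249790.4056 (linear)
G = 10*log10(249790.4056) = 53.9758 dBi

53.9758 dBi


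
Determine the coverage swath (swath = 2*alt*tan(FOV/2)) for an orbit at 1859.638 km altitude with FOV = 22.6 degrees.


FOV = 22.6 deg = 0.3944444 rad
swath = 2 * alt * tan(FOV/2) = 2 * 1859.638 * tan(0.1972222)
swath = 2 * 1859.638 * 0.1998197
swath = 743.1847 km

743.1847 km


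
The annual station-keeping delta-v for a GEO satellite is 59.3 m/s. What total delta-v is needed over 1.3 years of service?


dV = rate * years = 59.3 * 1.3
dV = 77.0900 m/s

77.0900 m/s


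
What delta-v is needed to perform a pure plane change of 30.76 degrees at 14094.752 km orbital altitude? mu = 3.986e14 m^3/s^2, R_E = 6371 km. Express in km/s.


r = 20465.7520 km = 2.0465752e+07 m
V = sqrt(mu/r) = 4413.2120 m/s
di = 30.76 deg = 0.5368633 rad
dV = 2*V*sin(di/2) = 2*4413.2120*sin(0.2684316)
dV = 2340.9404 m/s = 2.3409 km/s

2.3409 km/s


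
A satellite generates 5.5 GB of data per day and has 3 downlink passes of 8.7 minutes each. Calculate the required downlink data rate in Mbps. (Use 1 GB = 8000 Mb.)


total contact time = 3 * 8.7 * 60 = 1566.0000 s
data = 5.5 GB = 44000.0000 Mb
rate = 44000.0000 / 1566.0000 = 28.0971 Mbps

28.0971 Mbps


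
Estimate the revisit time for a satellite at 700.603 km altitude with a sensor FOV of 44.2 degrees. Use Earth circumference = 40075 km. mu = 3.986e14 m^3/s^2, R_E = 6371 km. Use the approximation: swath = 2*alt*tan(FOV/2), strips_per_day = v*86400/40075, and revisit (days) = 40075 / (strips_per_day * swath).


swath = 2*700.603*tan(0.3857178) = 568.9708 km
v = sqrt(mu/r) = 7507.7484 m/s = 7.5077 km/s
strips/day = v*86400/40075 = 7.5077*86400/40075 = 16.1864
coverage/day = strips * swath = 16.1864 * 568.9708 = 9209.5809 km
revisit = 40075 / 9209.5809 = 4.3514 days

4.3514 days


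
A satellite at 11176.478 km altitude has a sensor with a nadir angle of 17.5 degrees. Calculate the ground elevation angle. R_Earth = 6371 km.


r = R_E + alt = 17547.4780 km
Law of sines in the satellite / Earth-center / ground-point triangle:
  sin(nadir)/R_E = sin(90 + el)/r  =>  cos(el) = (r/R_E)*sin(nadir)
cos(el) = (17547.4780 / 6371.0000) * sin(17.5 deg) = 0.8282261
el = arccos(0.8282261) = 34.0831 deg
(Earth-central angle = 90 - nadir - el = 38.4169 deg)

34.0831 degrees


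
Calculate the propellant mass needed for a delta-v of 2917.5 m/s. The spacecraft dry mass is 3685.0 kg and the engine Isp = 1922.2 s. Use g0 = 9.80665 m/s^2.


ve = Isp * g0 = 1922.2 * 9.80665 = 18850.342630 m/s
mass ratio = exp(dv/ve) = exp(2917.5/18850.342630) = 1.16739144
m_prop = m_dry * (mr - 1) = 3685.0 * (1.16739144 - 1)
m_prop = 616.8375 kg

616.8375 kg


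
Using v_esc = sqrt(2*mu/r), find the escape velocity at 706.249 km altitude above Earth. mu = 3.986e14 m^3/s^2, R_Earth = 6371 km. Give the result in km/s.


r = 6371.0 + 706.249 = 7077.2490 km = 7.077249e+06 m
v_esc = sqrt(2*mu/r) = sqrt(2*3.986e14 / 7.077249e+06)
v_esc = 10613.3236 m/s = 10.6133 km/s

10.6133 km/s


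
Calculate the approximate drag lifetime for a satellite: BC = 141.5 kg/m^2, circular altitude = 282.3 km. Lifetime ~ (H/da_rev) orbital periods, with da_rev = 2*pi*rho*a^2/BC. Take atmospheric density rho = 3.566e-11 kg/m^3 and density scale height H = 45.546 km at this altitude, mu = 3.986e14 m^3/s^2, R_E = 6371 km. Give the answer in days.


a = R_E + alt = 6653.3000 km = 6.6533e+06 m
da_rev = 2*pi*rho*a^2/BC = 2*pi*3.566e-11*(6.6533e+06)^2/141.5 = 70.093699 m per revolution
N = H/da_rev = 45546.0000 m / 70.093699 m = 649.7874 revolutions
P = 2*pi*sqrt(a^3/mu) = 5400.9093 s
lifetime = N*P = 649.7874 * 5400.9093 = 3.5094426e+06 s = 40.6185 days

40.6185 days


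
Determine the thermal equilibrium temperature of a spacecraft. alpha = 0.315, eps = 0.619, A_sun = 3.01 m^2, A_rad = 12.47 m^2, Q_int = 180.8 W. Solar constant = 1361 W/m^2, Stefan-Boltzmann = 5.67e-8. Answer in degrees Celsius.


Numerator = alpha*S*A_sun + Q_int = 0.315*1361*3.01 + 180.8 = 1471.2321 W
Denominator = eps*sigma*A_rad = 0.619*5.67e-8*12.47 = 4.3766333e-07 W/K^4
T^4 = 3.3615614e+09 K^4
T = 240.7882 K = -32.3618 C

-32.3618 degrees Celsius


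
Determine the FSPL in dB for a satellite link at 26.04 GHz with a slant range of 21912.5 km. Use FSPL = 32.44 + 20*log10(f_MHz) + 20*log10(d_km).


f = 26.04 GHz = 26040.0000 MHz
d = 21912.5 km
FSPL = 32.44 + 20*log10(26040.0000) + 20*log10(21912.5)
FSPL = 32.44 + 88.3128 + 86.8138
FSPL = 207.5667 dB

207.5667 dB


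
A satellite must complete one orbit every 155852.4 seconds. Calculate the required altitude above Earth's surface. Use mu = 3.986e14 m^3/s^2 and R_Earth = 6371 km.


T = 155852.4 s
r = (mu*T^2/(4*pi^2))^(1/3) = (3.986e14 * 155852.4^2 / (4*pi^2))^(1/3)
r = 6.2594309e+07 m = 62594.3089 km
alt = r - R_E = 62594.3089 - 6371 = 56223.3089 km

56223.3089 km


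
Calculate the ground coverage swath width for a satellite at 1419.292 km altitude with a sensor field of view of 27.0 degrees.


FOV = 27.0 deg = 0.4712389 rad
swath = 2 * alt * tan(FOV/2) = 2 * 1419.292 * tan(0.2356194)
swath = 2 * 1419.292 * 0.2400788
swath = 681.4837 km

681.4837 km


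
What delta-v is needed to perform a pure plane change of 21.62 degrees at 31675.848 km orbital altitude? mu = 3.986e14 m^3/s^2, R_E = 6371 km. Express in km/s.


r = 38046.8480 km = 3.8046848e+07 m
V = sqrt(mu/r) = 3236.7511 m/s
di = 21.62 deg = 0.3773402 rad
dV = 2*V*sin(di/2) = 2*3236.7511*sin(0.1886701)
dV = 1214.1232 m/s = 1.2141 km/s

1.2141 km/s


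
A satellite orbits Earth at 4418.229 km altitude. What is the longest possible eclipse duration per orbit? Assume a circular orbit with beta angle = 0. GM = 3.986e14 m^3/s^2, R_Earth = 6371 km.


r = 10789.2290 km
T = 185.8855 min
Eclipse fraction = arcsin(R_E/r)/pi = arcsin(6371.0000/10789.2290)/pi
= arcsin(0.5904963)/pi = 0.201068
Eclipse duration = 0.201068 * 185.8855 = 37.3756 min

37.3756 minutes


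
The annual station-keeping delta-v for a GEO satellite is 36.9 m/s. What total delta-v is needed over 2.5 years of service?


dV = rate * years = 36.9 * 2.5
dV = 92.2500 m/s

92.2500 m/s


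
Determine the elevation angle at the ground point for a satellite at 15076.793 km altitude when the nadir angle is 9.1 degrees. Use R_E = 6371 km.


r = R_E + alt = 21447.7930 km
Law of sines in the satellite / Earth-center / ground-point triangle:
  sin(nadir)/R_E = sin(90 + el)/r  =>  cos(el) = (r/R_E)*sin(nadir)
cos(el) = (21447.7930 / 6371.0000) * sin(9.1 deg) = 0.5324347
el = arccos(0.5324347) = 57.8299 deg
(Earth-central angle = 90 - nadir - el = 23.0701 deg)

57.8299 degrees


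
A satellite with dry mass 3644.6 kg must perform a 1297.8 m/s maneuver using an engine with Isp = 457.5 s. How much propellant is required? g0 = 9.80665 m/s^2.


ve = Isp * g0 = 457.5 * 9.80665 = 4486.542375 m/s
mass ratio = exp(dv/ve) = exp(1297.8/4486.542375) = 1.33544567
m_prop = m_dry * (mr - 1) = 3644.6 * (1.33544567 - 1)
m_prop = 1222.5653 kg

1222.5653 kg


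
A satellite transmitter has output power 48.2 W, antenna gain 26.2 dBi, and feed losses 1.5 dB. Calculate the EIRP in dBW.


Pt = 48.2 W = 16.8305 dBW
EIRP = Pt_dBW + Gt - losses = 16.8305 + 26.2 - 1.5 = 41.5305 dBW

41.5305 dBW


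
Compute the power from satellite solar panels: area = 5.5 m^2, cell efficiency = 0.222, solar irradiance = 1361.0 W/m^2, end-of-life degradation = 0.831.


P = area * eta * S * degradation
P = 5.5 * 0.222 * 1361.0 * 0.831
P = 1380.9400 W

1380.9400 W


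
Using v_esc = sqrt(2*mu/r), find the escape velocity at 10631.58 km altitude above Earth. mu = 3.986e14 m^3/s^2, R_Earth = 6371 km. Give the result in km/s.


r = 6371.0 + 10631.58 = 17002.5800 km = 1.700258e+07 m
v_esc = sqrt(2*mu/r) = sqrt(2*3.986e14 / 1.700258e+07)
v_esc = 6847.4084 m/s = 6.8474 km/s

6.8474 km/s


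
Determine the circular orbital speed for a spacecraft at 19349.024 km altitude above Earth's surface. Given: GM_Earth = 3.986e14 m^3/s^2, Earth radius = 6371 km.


r = R_E + alt = 6371.0 + 19349.024 = 25720.0240 km = 2.5720024e+07 m
v = sqrt(mu/r) = sqrt(3.986e14 / 2.5720024e+07) = 3936.7058 m/s = 3.9367 km/s

3.9367 km/s


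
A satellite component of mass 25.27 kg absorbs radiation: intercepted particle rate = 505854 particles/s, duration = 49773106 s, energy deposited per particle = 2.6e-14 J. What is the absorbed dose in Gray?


Total energy deposited = rate * time * E_per
  = 505854 * 49773106 * 2.6e-14 = 0.654626 J
Dose = E_total / mass = 0.654626 / 25.27
Dose = 0.02590526 Gy

0.0259 Gy


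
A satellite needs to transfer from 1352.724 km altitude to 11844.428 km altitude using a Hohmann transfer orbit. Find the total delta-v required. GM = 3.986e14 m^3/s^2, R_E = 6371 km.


r1 = 7723.7240 km = 7.723724e+06 m
r2 = 18215.4280 km = 1.8215428e+07 m
dv1 = sqrt(mu/r1)*(sqrt(2*r2/(r1+r2)) - 1) = 1329.7599 m/s
dv2 = sqrt(mu/r2)*(1 - sqrt(2*r1/(r1+r2))) = 1067.9432 m/s
total dv = |dv1| + |dv2| = 1329.7599 + 1067.9432 = 2397.7031 m/s = 2.3977 km/s

2.3977 km/s


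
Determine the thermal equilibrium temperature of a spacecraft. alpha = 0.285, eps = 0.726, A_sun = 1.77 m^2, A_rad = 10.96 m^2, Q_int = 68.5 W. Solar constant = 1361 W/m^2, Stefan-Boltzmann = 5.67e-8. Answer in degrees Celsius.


Numerator = alpha*S*A_sun + Q_int = 0.285*1361*1.77 + 68.5 = 755.0565 W
Denominator = eps*sigma*A_rad = 0.726*5.67e-8*10.96 = 4.5115963e-07 W/K^4
T^4 = 1.6735904e+09 K^4
T = 202.2611 K = -70.8889 C

-70.8889 degrees Celsius


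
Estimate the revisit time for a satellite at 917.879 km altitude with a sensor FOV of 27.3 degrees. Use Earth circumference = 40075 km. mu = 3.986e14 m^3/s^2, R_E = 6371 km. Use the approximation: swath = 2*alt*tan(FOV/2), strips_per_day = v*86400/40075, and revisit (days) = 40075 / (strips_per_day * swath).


swath = 2*917.879*tan(0.2382374) = 445.8127 km
v = sqrt(mu/r) = 7395.0017 m/s = 7.3950 km/s
strips/day = v*86400/40075 = 7.3950*86400/40075 = 15.9433
coverage/day = strips * swath = 15.9433 * 445.8127 = 7107.7304 km
revisit = 40075 / 7107.7304 = 5.6382 days

5.6382 days


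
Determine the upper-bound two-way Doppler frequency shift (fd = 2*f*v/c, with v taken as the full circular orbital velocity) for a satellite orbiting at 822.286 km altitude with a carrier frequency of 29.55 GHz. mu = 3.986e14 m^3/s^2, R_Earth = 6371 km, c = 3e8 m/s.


r = 7.193286e+06 m
v = sqrt(mu/r) = 7443.9763 m/s (worst-case radial velocity)
f = 29.55 GHz = 2.955e+10 Hz
fd = 2*f*v/c = 2*2.955e+10*7443.9763/3.0e+08
fd = 1.4664633e+06 Hz

1.4665e+06 Hz


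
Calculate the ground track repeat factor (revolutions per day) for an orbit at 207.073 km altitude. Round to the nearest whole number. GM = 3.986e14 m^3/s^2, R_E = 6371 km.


r = 6.578073e+06 m
T = 2*pi*sqrt(r^3/mu) = 5309.5688 s = 88.4928 min
revs/day = 1440 / 88.4928 = 16.2725
Rounded: 16 revolutions per day

16 revolutions per day


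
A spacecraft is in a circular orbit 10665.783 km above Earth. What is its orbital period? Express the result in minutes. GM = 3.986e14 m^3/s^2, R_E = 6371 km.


r = 17036.7830 km = 1.7036783e+07 m
T = 2*pi*sqrt(r^3/mu) = 2*pi*sqrt(4.9449599e+21 / 3.986e14)
T = 22130.5705 s = 368.8428 min

368.8428 minutes


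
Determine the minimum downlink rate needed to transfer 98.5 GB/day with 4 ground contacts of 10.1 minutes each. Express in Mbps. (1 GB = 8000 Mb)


total contact time = 4 * 10.1 * 60 = 2424.0000 s
data = 98.5 GB = 788000.0000 Mb
rate = 788000.0000 / 2424.0000 = 325.0825 Mbps

325.0825 Mbps


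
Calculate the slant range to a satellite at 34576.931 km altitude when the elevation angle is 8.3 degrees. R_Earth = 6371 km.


h = 34576.931 km, el = 8.3 deg
d = -R_E*sin(el) + sqrt((R_E*sin(el))^2 + 2*R_E*h + h^2)
d = -6371.0000*sin(0.1448623) + sqrt((6371.0000*0.1443562)^2 + 2*6371.0000*34576.931 + 34576.931^2)
d = 39540.0304 km

39540.0304 km


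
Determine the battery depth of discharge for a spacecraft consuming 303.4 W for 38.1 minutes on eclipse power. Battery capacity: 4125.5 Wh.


E_used = P * t / 60 = 303.4 * 38.1 / 60 = 192.6590 Wh
DOD = E_used / E_total * 100 = 192.6590 / 4125.5 * 100
DOD = 4.6700 %

4.6700 %


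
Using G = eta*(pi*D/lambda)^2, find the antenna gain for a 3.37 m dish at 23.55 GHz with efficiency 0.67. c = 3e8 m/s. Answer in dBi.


lambda = c/f = 3e8 / 2.355e+10 = 0.01273885 m
G = eta*(pi*D/lambda)^2 = 0.67*(pi*3.37/0.01273885)^2
G = 462779.0213 (linear)
G = 10*log10(462779.0213) = 56.6537 dBi

56.6537 dBi


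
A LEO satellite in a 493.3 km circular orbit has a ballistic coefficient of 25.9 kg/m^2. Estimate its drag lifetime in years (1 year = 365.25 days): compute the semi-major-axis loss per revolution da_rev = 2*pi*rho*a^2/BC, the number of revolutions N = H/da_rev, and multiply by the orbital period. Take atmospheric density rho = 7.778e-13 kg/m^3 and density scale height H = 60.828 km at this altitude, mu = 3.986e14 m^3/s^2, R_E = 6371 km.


a = R_E + alt = 6864.3000 km = 6.8643e+06 m
da_rev = 2*pi*rho*a^2/BC = 2*pi*7.778e-13*(6.8643e+06)^2/25.9 = 8.890794 m per revolution
N = H/da_rev = 60828.0000 m / 8.890794 m = 6841.6835 revolutions
P = 2*pi*sqrt(a^3/mu) = 5659.8589 s
lifetime = N*P = 6841.6835 * 5659.8589 = 3.8722964e+07 s = 448.1824 days
years = 448.1824 / 365.25 = 1.2271 years

1.2271 years


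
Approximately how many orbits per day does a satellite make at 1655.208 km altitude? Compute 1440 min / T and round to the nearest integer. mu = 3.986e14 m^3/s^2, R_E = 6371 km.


r = 8.026208e+06 m
T = 2*pi*sqrt(r^3/mu) = 7156.1072 s = 119.2685 min
revs/day = 1440 / 119.2685 = 12.0736
Rounded: 12 revolutions per day

12 revolutions per day


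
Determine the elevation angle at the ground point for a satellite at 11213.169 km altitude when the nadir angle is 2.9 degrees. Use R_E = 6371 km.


r = R_E + alt = 17584.1690 km
Law of sines in the satellite / Earth-center / ground-point triangle:
  sin(nadir)/R_E = sin(90 + el)/r  =>  cos(el) = (r/R_E)*sin(nadir)
cos(el) = (17584.1690 / 6371.0000) * sin(2.9 deg) = 0.1396382
el = arccos(0.1396382) = 81.9731 deg
(Earth-central angle = 90 - nadir - el = 5.1269 deg)

81.9731 degrees


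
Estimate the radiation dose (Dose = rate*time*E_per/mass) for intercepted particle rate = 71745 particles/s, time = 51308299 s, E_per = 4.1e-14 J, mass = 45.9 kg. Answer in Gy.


Total energy deposited = rate * time * E_per
  = 71745 * 51308299 * 4.1e-14 = 0.1509257 J
Dose = E_total / mass = 0.1509257 / 45.9
Dose = 0.003288141 Gy

0.0033 Gy


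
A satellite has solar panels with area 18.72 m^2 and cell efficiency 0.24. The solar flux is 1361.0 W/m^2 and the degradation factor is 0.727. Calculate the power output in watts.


P = area * eta * S * degradation
P = 18.72 * 0.24 * 1361.0 * 0.727
P = 4445.3875 W

4445.3875 W


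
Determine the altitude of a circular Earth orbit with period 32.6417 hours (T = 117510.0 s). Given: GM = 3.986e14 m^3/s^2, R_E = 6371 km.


T = 117510.0 s
r = (mu*T^2/(4*pi^2))^(1/3) = (3.986e14 * 117510.0^2 / (4*pi^2))^(1/3)
r = 5.1853221e+07 m = 51853.2207 km
alt = r - R_E = 51853.2207 - 6371 = 45482.2207 km

45482.2207 km


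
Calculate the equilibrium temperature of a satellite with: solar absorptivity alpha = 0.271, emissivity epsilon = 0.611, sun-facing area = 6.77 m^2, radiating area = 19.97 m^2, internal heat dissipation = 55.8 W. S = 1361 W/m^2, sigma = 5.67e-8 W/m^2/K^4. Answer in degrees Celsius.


Numerator = alpha*S*A_sun + Q_int = 0.271*1361*6.77 + 55.8 = 2552.7859 W
Denominator = eps*sigma*A_rad = 0.611*5.67e-8*19.97 = 6.9183469e-07 W/K^4
T^4 = 3.6898784e+09 K^4
T = 246.4637 K = -26.6863 C

-26.6863 degrees Celsius


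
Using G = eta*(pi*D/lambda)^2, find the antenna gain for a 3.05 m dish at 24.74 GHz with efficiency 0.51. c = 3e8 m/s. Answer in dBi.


lambda = c/f = 3e8 / 2.474e+10 = 0.01212611 m
G = eta*(pi*D/lambda)^2 = 0.51*(pi*3.05/0.01212611)^2
G = 318439.1686 (linear)
G = 10*log10(318439.1686) = 55.0303 dBi

55.0303 dBi


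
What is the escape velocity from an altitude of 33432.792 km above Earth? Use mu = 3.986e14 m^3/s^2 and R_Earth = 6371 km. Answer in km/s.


r = 6371.0 + 33432.792 = 39803.7920 km = 3.9803792e+07 m
v_esc = sqrt(2*mu/r) = sqrt(2*3.986e14 / 3.9803792e+07)
v_esc = 4475.2925 m/s = 4.4753 km/s

4.4753 km/s


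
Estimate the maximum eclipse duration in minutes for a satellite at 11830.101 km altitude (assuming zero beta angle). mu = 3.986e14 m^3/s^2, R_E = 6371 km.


r = 18201.1010 km
T = 407.2925 min
Eclipse fraction = arcsin(R_E/r)/pi = arcsin(6371.0000/18201.1010)/pi
= arcsin(0.3500338)/pi = 0.1138299
Eclipse duration = 0.1138299 * 407.2925 = 46.3621 min

46.3621 minutes


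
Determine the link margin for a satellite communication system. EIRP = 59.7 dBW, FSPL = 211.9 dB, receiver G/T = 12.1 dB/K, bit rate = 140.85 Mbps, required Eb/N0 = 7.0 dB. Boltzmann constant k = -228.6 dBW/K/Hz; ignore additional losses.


C/N0 = EIRP - FSPL + G/T - k = 59.7 - 211.9 + 12.1 - (-228.6)
C/N0 = 88.5000 dB-Hz
R_b = 140.85 Mbps = 1.4085e+08 bps -> 10*log10(R_b) = 81.4876 dB-Hz
Eb/N0 = C/N0 - 10*log10(R_b) = 88.5000 - 81.4876 = 7.0124 dB
Margin = Eb/N0 - Eb/N0_req = 7.0124 - 7.0 = 0.01243149 dB (link closes)

0.0124 dB


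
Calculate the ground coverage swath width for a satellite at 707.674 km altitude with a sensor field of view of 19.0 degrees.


FOV = 19.0 deg = 0.3316126 rad
swath = 2 * alt * tan(FOV/2) = 2 * 707.674 * tan(0.1658063)
swath = 2 * 707.674 * 0.1673426
swath = 236.8480 km

236.8480 km


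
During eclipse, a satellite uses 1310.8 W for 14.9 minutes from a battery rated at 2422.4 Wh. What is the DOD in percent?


E_used = P * t / 60 = 1310.8 * 14.9 / 60 = 325.5153 Wh
DOD = E_used / E_total * 100 = 325.5153 / 2422.4 * 100
DOD = 13.4377 %

13.4377 %


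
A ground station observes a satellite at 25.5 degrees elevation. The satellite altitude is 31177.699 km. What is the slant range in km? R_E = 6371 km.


h = 31177.699 km, el = 25.5 deg
d = -R_E*sin(el) + sqrt((R_E*sin(el))^2 + 2*R_E*h + h^2)
d = -6371.0000*sin(0.445059) + sqrt((6371.0000*0.4305111)^2 + 2*6371.0000*31177.699 + 31177.699^2)
d = 34362.9820 km

34362.9820 km


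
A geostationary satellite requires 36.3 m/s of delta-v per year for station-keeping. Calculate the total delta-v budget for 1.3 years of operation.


dV = rate * years = 36.3 * 1.3
dV = 47.1900 m/s

47.1900 m/s


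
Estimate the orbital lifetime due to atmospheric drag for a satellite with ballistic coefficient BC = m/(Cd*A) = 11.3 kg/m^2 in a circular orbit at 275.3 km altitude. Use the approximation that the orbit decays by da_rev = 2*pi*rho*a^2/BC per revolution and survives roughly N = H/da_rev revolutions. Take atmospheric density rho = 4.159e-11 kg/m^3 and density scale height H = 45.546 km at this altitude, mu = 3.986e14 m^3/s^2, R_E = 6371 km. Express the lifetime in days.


a = R_E + alt = 6646.3000 km = 6.6463e+06 m
da_rev = 2*pi*rho*a^2/BC = 2*pi*4.159e-11*(6.6463e+06)^2/11.3 = 1021.527885 m per revolution
N = H/da_rev = 45546.0000 m / 1021.527885 m = 44.5862 revolutions
P = 2*pi*sqrt(a^3/mu) = 5392.3880 s
lifetime = N*P = 44.5862 * 5392.3880 = 240425.8430 s = 2.7827 days

2.7827 days


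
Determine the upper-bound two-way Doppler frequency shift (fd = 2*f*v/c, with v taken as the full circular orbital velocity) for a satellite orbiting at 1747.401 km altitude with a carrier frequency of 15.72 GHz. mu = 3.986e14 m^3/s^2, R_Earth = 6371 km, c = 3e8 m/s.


r = 8.118401e+06 m
v = sqrt(mu/r) = 7007.0207 m/s (worst-case radial velocity)
f = 15.72 GHz = 1.572e+10 Hz
fd = 2*f*v/c = 2*1.572e+10*7007.0207/3.0e+08
fd = 734335.7646 Hz

734335.7646 Hz


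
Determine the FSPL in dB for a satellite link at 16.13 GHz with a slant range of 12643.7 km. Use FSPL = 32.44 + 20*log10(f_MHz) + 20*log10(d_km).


f = 16.13 GHz = 16130.0000 MHz
d = 12643.7 km
FSPL = 32.44 + 20*log10(16130.0000) + 20*log10(12643.7)
FSPL = 32.44 + 84.1527 + 82.0375
FSPL = 198.6302 dB

198.6302 dB


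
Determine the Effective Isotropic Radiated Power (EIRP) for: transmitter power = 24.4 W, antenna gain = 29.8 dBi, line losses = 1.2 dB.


Pt = 24.4 W = 13.8739 dBW
EIRP = Pt_dBW + Gt - losses = 13.8739 + 29.8 - 1.2 = 42.4739 dBW

42.4739 dBW


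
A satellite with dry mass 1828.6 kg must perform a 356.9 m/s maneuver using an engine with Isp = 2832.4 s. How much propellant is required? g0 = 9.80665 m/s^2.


ve = Isp * g0 = 2832.4 * 9.80665 = 27776.355460 m/s
mass ratio = exp(dv/ve) = exp(356.9/27776.355460) = 1.01293196
m_prop = m_dry * (mr - 1) = 1828.6 * (1.01293196 - 1)
m_prop = 23.6474 kg

23.6474 kg


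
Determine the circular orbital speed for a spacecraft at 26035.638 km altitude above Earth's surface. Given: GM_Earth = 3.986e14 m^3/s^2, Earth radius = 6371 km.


r = R_E + alt = 6371.0 + 26035.638 = 32406.6380 km = 3.2406638e+07 m
v = sqrt(mu/r) = sqrt(3.986e14 / 3.2406638e+07) = 3507.1283 m/s = 3.5071 km/s

3.5071 km/s


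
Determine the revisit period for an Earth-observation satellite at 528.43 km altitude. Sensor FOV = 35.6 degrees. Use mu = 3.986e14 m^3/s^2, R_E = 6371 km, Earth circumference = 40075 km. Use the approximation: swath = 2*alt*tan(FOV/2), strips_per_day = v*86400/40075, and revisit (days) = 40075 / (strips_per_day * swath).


swath = 2*528.43*tan(0.3106686) = 339.3206 km
v = sqrt(mu/r) = 7600.8479 m/s = 7.6008 km/s
strips/day = v*86400/40075 = 7.6008*86400/40075 = 16.3871
coverage/day = strips * swath = 16.3871 * 339.3206 = 5560.4829 km
revisit = 40075 / 5560.4829 = 7.2071 days

7.2071 days


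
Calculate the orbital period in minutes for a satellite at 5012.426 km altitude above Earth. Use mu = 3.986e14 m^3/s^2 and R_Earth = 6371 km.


r = 11383.4260 km = 1.1383426e+07 m
T = 2*pi*sqrt(r^3/mu) = 2*pi*sqrt(1.4750915e+21 / 3.986e14)
T = 12087.0607 s = 201.4510 min

201.4510 minutes


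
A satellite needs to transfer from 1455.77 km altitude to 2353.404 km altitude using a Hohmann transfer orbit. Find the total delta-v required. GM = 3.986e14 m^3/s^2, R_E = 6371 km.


r1 = 7826.7700 km = 7.82677e+06 m
r2 = 8724.4040 km = 8.724404e+06 m
dv1 = sqrt(mu/r1)*(sqrt(2*r2/(r1+r2)) - 1) = 190.9615 m/s
dv2 = sqrt(mu/r2)*(1 - sqrt(2*r1/(r1+r2))) = 185.8460 m/s
total dv = |dv1| + |dv2| = 190.9615 + 185.8460 = 376.8074 m/s = 0.3768074 km/s

0.3768 km/s


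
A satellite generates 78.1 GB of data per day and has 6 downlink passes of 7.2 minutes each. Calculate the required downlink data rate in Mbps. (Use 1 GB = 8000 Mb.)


total contact time = 6 * 7.2 * 60 = 2592.0000 s
data = 78.1 GB = 624800.0000 Mb
rate = 624800.0000 / 2592.0000 = 241.0494 Mbps

241.0494 Mbps


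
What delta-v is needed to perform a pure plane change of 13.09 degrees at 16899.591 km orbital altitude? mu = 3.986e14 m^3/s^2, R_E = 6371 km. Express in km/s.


r = 23270.5910 km = 2.3270591e+07 m
V = sqrt(mu/r) = 4138.7095 m/s
di = 13.09 deg = 0.2284636 rad
dV = 2*V*sin(di/2) = 2*4138.7095*sin(0.1142318)
dV = 943.4894 m/s = 0.9434894 km/s

0.9435 km/s


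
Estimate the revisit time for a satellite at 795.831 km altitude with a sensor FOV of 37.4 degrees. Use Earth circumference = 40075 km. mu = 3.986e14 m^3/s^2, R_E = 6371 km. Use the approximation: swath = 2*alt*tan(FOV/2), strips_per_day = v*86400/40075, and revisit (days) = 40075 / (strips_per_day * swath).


swath = 2*795.831*tan(0.3263766) = 538.7479 km
v = sqrt(mu/r) = 7457.7027 m/s = 7.4577 km/s
strips/day = v*86400/40075 = 7.4577*86400/40075 = 16.0785
coverage/day = strips * swath = 16.0785 * 538.7479 = 8662.2525 km
revisit = 40075 / 8662.2525 = 4.6264 days

4.6264 days


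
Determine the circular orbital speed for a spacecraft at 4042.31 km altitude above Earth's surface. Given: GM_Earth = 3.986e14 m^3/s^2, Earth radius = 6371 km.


r = R_E + alt = 6371.0 + 4042.31 = 10413.3100 km = 1.041331e+07 m
v = sqrt(mu/r) = sqrt(3.986e14 / 1.041331e+07) = 6186.9164 m/s = 6.1869 km/s

6.1869 km/s


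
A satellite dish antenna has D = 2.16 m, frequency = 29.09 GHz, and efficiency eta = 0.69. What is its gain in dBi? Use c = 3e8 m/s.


lambda = c/f = 3e8 / 2.909e+10 = 0.01031282 m
G = eta*(pi*D/lambda)^2 = 0.69*(pi*2.16/0.01031282)^2
G = 298745.4307 (linear)
G = 10*log10(298745.4307) = 54.7530 dBi

54.7530 dBi


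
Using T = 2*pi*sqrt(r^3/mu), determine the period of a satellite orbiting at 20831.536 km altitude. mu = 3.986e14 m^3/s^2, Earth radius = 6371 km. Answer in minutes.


r = 27202.5360 km = 2.7202536e+07 m
T = 2*pi*sqrt(r^3/mu) = 2*pi*sqrt(2.0129277e+22 / 3.986e14)
T = 44650.3957 s = 744.1733 min

744.1733 minutes


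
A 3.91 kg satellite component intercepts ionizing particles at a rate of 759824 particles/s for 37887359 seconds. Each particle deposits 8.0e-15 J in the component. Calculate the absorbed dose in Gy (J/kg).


Total energy deposited = rate * time * E_per
  = 759824 * 37887359 * 8.0e-15 = 0.2303018 J
Dose = E_total / mass = 0.2303018 / 3.91
Dose = 0.05890072 Gy

0.0589 Gy


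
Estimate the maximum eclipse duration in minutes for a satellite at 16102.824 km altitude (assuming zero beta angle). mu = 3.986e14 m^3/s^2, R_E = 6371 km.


r = 22473.8240 km
T = 558.8245 min
Eclipse fraction = arcsin(R_E/r)/pi = arcsin(6371.0000/22473.8240)/pi
= arcsin(0.2834854)/pi = 0.09149073
Eclipse duration = 0.09149073 * 558.8245 = 51.1273 min

51.1273 minutes


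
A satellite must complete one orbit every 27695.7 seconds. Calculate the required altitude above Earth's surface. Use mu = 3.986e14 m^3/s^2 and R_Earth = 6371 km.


T = 27695.7 s
r = (mu*T^2/(4*pi^2))^(1/3) = (3.986e14 * 27695.7^2 / (4*pi^2))^(1/3)
r = 1.978491e+07 m = 19784.9102 km
alt = r - R_E = 19784.9102 - 6371 = 13413.9102 km

13413.9102 km
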